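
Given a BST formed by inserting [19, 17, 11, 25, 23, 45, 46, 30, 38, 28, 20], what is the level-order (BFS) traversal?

Tree insertion order: [19, 17, 11, 25, 23, 45, 46, 30, 38, 28, 20]
Tree (level-order array): [19, 17, 25, 11, None, 23, 45, None, None, 20, None, 30, 46, None, None, 28, 38]
BFS from the root, enqueuing left then right child of each popped node:
  queue [19] -> pop 19, enqueue [17, 25], visited so far: [19]
  queue [17, 25] -> pop 17, enqueue [11], visited so far: [19, 17]
  queue [25, 11] -> pop 25, enqueue [23, 45], visited so far: [19, 17, 25]
  queue [11, 23, 45] -> pop 11, enqueue [none], visited so far: [19, 17, 25, 11]
  queue [23, 45] -> pop 23, enqueue [20], visited so far: [19, 17, 25, 11, 23]
  queue [45, 20] -> pop 45, enqueue [30, 46], visited so far: [19, 17, 25, 11, 23, 45]
  queue [20, 30, 46] -> pop 20, enqueue [none], visited so far: [19, 17, 25, 11, 23, 45, 20]
  queue [30, 46] -> pop 30, enqueue [28, 38], visited so far: [19, 17, 25, 11, 23, 45, 20, 30]
  queue [46, 28, 38] -> pop 46, enqueue [none], visited so far: [19, 17, 25, 11, 23, 45, 20, 30, 46]
  queue [28, 38] -> pop 28, enqueue [none], visited so far: [19, 17, 25, 11, 23, 45, 20, 30, 46, 28]
  queue [38] -> pop 38, enqueue [none], visited so far: [19, 17, 25, 11, 23, 45, 20, 30, 46, 28, 38]
Result: [19, 17, 25, 11, 23, 45, 20, 30, 46, 28, 38]


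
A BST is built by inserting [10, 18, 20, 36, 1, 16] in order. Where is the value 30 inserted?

Starting tree (level order): [10, 1, 18, None, None, 16, 20, None, None, None, 36]
Insertion path: 10 -> 18 -> 20 -> 36
Result: insert 30 as left child of 36
Final tree (level order): [10, 1, 18, None, None, 16, 20, None, None, None, 36, 30]


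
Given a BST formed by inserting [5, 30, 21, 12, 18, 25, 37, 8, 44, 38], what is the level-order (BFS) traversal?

Tree insertion order: [5, 30, 21, 12, 18, 25, 37, 8, 44, 38]
Tree (level-order array): [5, None, 30, 21, 37, 12, 25, None, 44, 8, 18, None, None, 38]
BFS from the root, enqueuing left then right child of each popped node:
  queue [5] -> pop 5, enqueue [30], visited so far: [5]
  queue [30] -> pop 30, enqueue [21, 37], visited so far: [5, 30]
  queue [21, 37] -> pop 21, enqueue [12, 25], visited so far: [5, 30, 21]
  queue [37, 12, 25] -> pop 37, enqueue [44], visited so far: [5, 30, 21, 37]
  queue [12, 25, 44] -> pop 12, enqueue [8, 18], visited so far: [5, 30, 21, 37, 12]
  queue [25, 44, 8, 18] -> pop 25, enqueue [none], visited so far: [5, 30, 21, 37, 12, 25]
  queue [44, 8, 18] -> pop 44, enqueue [38], visited so far: [5, 30, 21, 37, 12, 25, 44]
  queue [8, 18, 38] -> pop 8, enqueue [none], visited so far: [5, 30, 21, 37, 12, 25, 44, 8]
  queue [18, 38] -> pop 18, enqueue [none], visited so far: [5, 30, 21, 37, 12, 25, 44, 8, 18]
  queue [38] -> pop 38, enqueue [none], visited so far: [5, 30, 21, 37, 12, 25, 44, 8, 18, 38]
Result: [5, 30, 21, 37, 12, 25, 44, 8, 18, 38]


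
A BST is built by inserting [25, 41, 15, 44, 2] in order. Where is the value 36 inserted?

Starting tree (level order): [25, 15, 41, 2, None, None, 44]
Insertion path: 25 -> 41
Result: insert 36 as left child of 41
Final tree (level order): [25, 15, 41, 2, None, 36, 44]


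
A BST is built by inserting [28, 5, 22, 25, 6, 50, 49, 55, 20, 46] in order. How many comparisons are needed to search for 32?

Search path for 32: 28 -> 50 -> 49 -> 46
Found: False
Comparisons: 4


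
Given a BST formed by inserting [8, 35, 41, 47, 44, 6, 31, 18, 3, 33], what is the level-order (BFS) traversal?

Tree insertion order: [8, 35, 41, 47, 44, 6, 31, 18, 3, 33]
Tree (level-order array): [8, 6, 35, 3, None, 31, 41, None, None, 18, 33, None, 47, None, None, None, None, 44]
BFS from the root, enqueuing left then right child of each popped node:
  queue [8] -> pop 8, enqueue [6, 35], visited so far: [8]
  queue [6, 35] -> pop 6, enqueue [3], visited so far: [8, 6]
  queue [35, 3] -> pop 35, enqueue [31, 41], visited so far: [8, 6, 35]
  queue [3, 31, 41] -> pop 3, enqueue [none], visited so far: [8, 6, 35, 3]
  queue [31, 41] -> pop 31, enqueue [18, 33], visited so far: [8, 6, 35, 3, 31]
  queue [41, 18, 33] -> pop 41, enqueue [47], visited so far: [8, 6, 35, 3, 31, 41]
  queue [18, 33, 47] -> pop 18, enqueue [none], visited so far: [8, 6, 35, 3, 31, 41, 18]
  queue [33, 47] -> pop 33, enqueue [none], visited so far: [8, 6, 35, 3, 31, 41, 18, 33]
  queue [47] -> pop 47, enqueue [44], visited so far: [8, 6, 35, 3, 31, 41, 18, 33, 47]
  queue [44] -> pop 44, enqueue [none], visited so far: [8, 6, 35, 3, 31, 41, 18, 33, 47, 44]
Result: [8, 6, 35, 3, 31, 41, 18, 33, 47, 44]


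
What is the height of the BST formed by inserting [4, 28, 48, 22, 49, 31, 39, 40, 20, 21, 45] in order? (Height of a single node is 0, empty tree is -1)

Insertion order: [4, 28, 48, 22, 49, 31, 39, 40, 20, 21, 45]
Tree (level-order array): [4, None, 28, 22, 48, 20, None, 31, 49, None, 21, None, 39, None, None, None, None, None, 40, None, 45]
Compute height bottom-up (empty subtree = -1):
  height(21) = 1 + max(-1, -1) = 0
  height(20) = 1 + max(-1, 0) = 1
  height(22) = 1 + max(1, -1) = 2
  height(45) = 1 + max(-1, -1) = 0
  height(40) = 1 + max(-1, 0) = 1
  height(39) = 1 + max(-1, 1) = 2
  height(31) = 1 + max(-1, 2) = 3
  height(49) = 1 + max(-1, -1) = 0
  height(48) = 1 + max(3, 0) = 4
  height(28) = 1 + max(2, 4) = 5
  height(4) = 1 + max(-1, 5) = 6
Height = 6


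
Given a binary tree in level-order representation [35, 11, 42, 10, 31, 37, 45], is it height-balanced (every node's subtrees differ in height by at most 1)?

Tree (level-order array): [35, 11, 42, 10, 31, 37, 45]
Definition: a tree is height-balanced if, at every node, |h(left) - h(right)| <= 1 (empty subtree has height -1).
Bottom-up per-node check:
  node 10: h_left=-1, h_right=-1, diff=0 [OK], height=0
  node 31: h_left=-1, h_right=-1, diff=0 [OK], height=0
  node 11: h_left=0, h_right=0, diff=0 [OK], height=1
  node 37: h_left=-1, h_right=-1, diff=0 [OK], height=0
  node 45: h_left=-1, h_right=-1, diff=0 [OK], height=0
  node 42: h_left=0, h_right=0, diff=0 [OK], height=1
  node 35: h_left=1, h_right=1, diff=0 [OK], height=2
All nodes satisfy the balance condition.
Result: Balanced


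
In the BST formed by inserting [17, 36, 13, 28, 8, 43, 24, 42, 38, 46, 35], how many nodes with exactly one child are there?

Tree built from: [17, 36, 13, 28, 8, 43, 24, 42, 38, 46, 35]
Tree (level-order array): [17, 13, 36, 8, None, 28, 43, None, None, 24, 35, 42, 46, None, None, None, None, 38]
Rule: These are nodes with exactly 1 non-null child.
Per-node child counts:
  node 17: 2 child(ren)
  node 13: 1 child(ren)
  node 8: 0 child(ren)
  node 36: 2 child(ren)
  node 28: 2 child(ren)
  node 24: 0 child(ren)
  node 35: 0 child(ren)
  node 43: 2 child(ren)
  node 42: 1 child(ren)
  node 38: 0 child(ren)
  node 46: 0 child(ren)
Matching nodes: [13, 42]
Count of nodes with exactly one child: 2


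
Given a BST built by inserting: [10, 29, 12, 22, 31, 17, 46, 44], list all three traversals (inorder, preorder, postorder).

Tree insertion order: [10, 29, 12, 22, 31, 17, 46, 44]
Tree (level-order array): [10, None, 29, 12, 31, None, 22, None, 46, 17, None, 44]
Inorder (L, root, R): [10, 12, 17, 22, 29, 31, 44, 46]
Preorder (root, L, R): [10, 29, 12, 22, 17, 31, 46, 44]
Postorder (L, R, root): [17, 22, 12, 44, 46, 31, 29, 10]


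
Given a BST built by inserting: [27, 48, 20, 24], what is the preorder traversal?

Tree insertion order: [27, 48, 20, 24]
Tree (level-order array): [27, 20, 48, None, 24]
Preorder traversal: [27, 20, 24, 48]


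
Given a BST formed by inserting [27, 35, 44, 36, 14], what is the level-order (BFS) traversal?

Tree insertion order: [27, 35, 44, 36, 14]
Tree (level-order array): [27, 14, 35, None, None, None, 44, 36]
BFS from the root, enqueuing left then right child of each popped node:
  queue [27] -> pop 27, enqueue [14, 35], visited so far: [27]
  queue [14, 35] -> pop 14, enqueue [none], visited so far: [27, 14]
  queue [35] -> pop 35, enqueue [44], visited so far: [27, 14, 35]
  queue [44] -> pop 44, enqueue [36], visited so far: [27, 14, 35, 44]
  queue [36] -> pop 36, enqueue [none], visited so far: [27, 14, 35, 44, 36]
Result: [27, 14, 35, 44, 36]


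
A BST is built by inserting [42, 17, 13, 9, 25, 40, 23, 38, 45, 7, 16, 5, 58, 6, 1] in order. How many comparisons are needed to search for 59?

Search path for 59: 42 -> 45 -> 58
Found: False
Comparisons: 3


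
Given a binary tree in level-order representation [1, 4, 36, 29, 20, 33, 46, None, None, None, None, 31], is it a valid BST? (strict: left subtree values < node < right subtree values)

Level-order array: [1, 4, 36, 29, 20, 33, 46, None, None, None, None, 31]
Validate using subtree bounds (lo, hi): at each node, require lo < value < hi,
then recurse left with hi=value and right with lo=value.
Preorder trace (stopping at first violation):
  at node 1 with bounds (-inf, +inf): OK
  at node 4 with bounds (-inf, 1): VIOLATION
Node 4 violates its bound: not (-inf < 4 < 1).
Result: Not a valid BST


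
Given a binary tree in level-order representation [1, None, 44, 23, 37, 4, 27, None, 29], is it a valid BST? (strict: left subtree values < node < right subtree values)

Level-order array: [1, None, 44, 23, 37, 4, 27, None, 29]
Validate using subtree bounds (lo, hi): at each node, require lo < value < hi,
then recurse left with hi=value and right with lo=value.
Preorder trace (stopping at first violation):
  at node 1 with bounds (-inf, +inf): OK
  at node 44 with bounds (1, +inf): OK
  at node 23 with bounds (1, 44): OK
  at node 4 with bounds (1, 23): OK
  at node 27 with bounds (23, 44): OK
  at node 37 with bounds (44, +inf): VIOLATION
Node 37 violates its bound: not (44 < 37 < +inf).
Result: Not a valid BST


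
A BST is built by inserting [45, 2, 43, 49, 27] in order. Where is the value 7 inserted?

Starting tree (level order): [45, 2, 49, None, 43, None, None, 27]
Insertion path: 45 -> 2 -> 43 -> 27
Result: insert 7 as left child of 27
Final tree (level order): [45, 2, 49, None, 43, None, None, 27, None, 7]


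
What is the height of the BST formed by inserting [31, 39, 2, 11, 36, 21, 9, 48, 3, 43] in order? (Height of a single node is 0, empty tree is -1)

Insertion order: [31, 39, 2, 11, 36, 21, 9, 48, 3, 43]
Tree (level-order array): [31, 2, 39, None, 11, 36, 48, 9, 21, None, None, 43, None, 3]
Compute height bottom-up (empty subtree = -1):
  height(3) = 1 + max(-1, -1) = 0
  height(9) = 1 + max(0, -1) = 1
  height(21) = 1 + max(-1, -1) = 0
  height(11) = 1 + max(1, 0) = 2
  height(2) = 1 + max(-1, 2) = 3
  height(36) = 1 + max(-1, -1) = 0
  height(43) = 1 + max(-1, -1) = 0
  height(48) = 1 + max(0, -1) = 1
  height(39) = 1 + max(0, 1) = 2
  height(31) = 1 + max(3, 2) = 4
Height = 4


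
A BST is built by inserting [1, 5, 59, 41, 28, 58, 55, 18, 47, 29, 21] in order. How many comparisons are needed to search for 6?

Search path for 6: 1 -> 5 -> 59 -> 41 -> 28 -> 18
Found: False
Comparisons: 6


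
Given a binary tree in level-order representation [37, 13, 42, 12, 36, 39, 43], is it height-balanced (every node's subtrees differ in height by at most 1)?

Tree (level-order array): [37, 13, 42, 12, 36, 39, 43]
Definition: a tree is height-balanced if, at every node, |h(left) - h(right)| <= 1 (empty subtree has height -1).
Bottom-up per-node check:
  node 12: h_left=-1, h_right=-1, diff=0 [OK], height=0
  node 36: h_left=-1, h_right=-1, diff=0 [OK], height=0
  node 13: h_left=0, h_right=0, diff=0 [OK], height=1
  node 39: h_left=-1, h_right=-1, diff=0 [OK], height=0
  node 43: h_left=-1, h_right=-1, diff=0 [OK], height=0
  node 42: h_left=0, h_right=0, diff=0 [OK], height=1
  node 37: h_left=1, h_right=1, diff=0 [OK], height=2
All nodes satisfy the balance condition.
Result: Balanced


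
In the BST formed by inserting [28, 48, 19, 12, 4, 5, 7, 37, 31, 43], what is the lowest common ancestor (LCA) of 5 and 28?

Tree insertion order: [28, 48, 19, 12, 4, 5, 7, 37, 31, 43]
Tree (level-order array): [28, 19, 48, 12, None, 37, None, 4, None, 31, 43, None, 5, None, None, None, None, None, 7]
In a BST, the LCA of p=5, q=28 is the first node v on the
root-to-leaf path with p <= v <= q (go left if both < v, right if both > v).
Walk from root:
  at 28: 5 <= 28 <= 28, this is the LCA
LCA = 28


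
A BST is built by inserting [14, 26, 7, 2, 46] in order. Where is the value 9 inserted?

Starting tree (level order): [14, 7, 26, 2, None, None, 46]
Insertion path: 14 -> 7
Result: insert 9 as right child of 7
Final tree (level order): [14, 7, 26, 2, 9, None, 46]


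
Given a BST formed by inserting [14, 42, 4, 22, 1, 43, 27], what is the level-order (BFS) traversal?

Tree insertion order: [14, 42, 4, 22, 1, 43, 27]
Tree (level-order array): [14, 4, 42, 1, None, 22, 43, None, None, None, 27]
BFS from the root, enqueuing left then right child of each popped node:
  queue [14] -> pop 14, enqueue [4, 42], visited so far: [14]
  queue [4, 42] -> pop 4, enqueue [1], visited so far: [14, 4]
  queue [42, 1] -> pop 42, enqueue [22, 43], visited so far: [14, 4, 42]
  queue [1, 22, 43] -> pop 1, enqueue [none], visited so far: [14, 4, 42, 1]
  queue [22, 43] -> pop 22, enqueue [27], visited so far: [14, 4, 42, 1, 22]
  queue [43, 27] -> pop 43, enqueue [none], visited so far: [14, 4, 42, 1, 22, 43]
  queue [27] -> pop 27, enqueue [none], visited so far: [14, 4, 42, 1, 22, 43, 27]
Result: [14, 4, 42, 1, 22, 43, 27]


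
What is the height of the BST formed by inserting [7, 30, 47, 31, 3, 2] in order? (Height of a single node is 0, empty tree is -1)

Insertion order: [7, 30, 47, 31, 3, 2]
Tree (level-order array): [7, 3, 30, 2, None, None, 47, None, None, 31]
Compute height bottom-up (empty subtree = -1):
  height(2) = 1 + max(-1, -1) = 0
  height(3) = 1 + max(0, -1) = 1
  height(31) = 1 + max(-1, -1) = 0
  height(47) = 1 + max(0, -1) = 1
  height(30) = 1 + max(-1, 1) = 2
  height(7) = 1 + max(1, 2) = 3
Height = 3


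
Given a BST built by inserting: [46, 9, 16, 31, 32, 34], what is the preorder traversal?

Tree insertion order: [46, 9, 16, 31, 32, 34]
Tree (level-order array): [46, 9, None, None, 16, None, 31, None, 32, None, 34]
Preorder traversal: [46, 9, 16, 31, 32, 34]


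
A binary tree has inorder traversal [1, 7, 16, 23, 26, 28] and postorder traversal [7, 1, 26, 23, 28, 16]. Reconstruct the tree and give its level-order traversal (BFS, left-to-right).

Inorder:   [1, 7, 16, 23, 26, 28]
Postorder: [7, 1, 26, 23, 28, 16]
Algorithm: postorder visits root last, so walk postorder right-to-left;
each value is the root of the current inorder slice — split it at that
value, recurse on the right subtree first, then the left.
Recursive splits:
  root=16; inorder splits into left=[1, 7], right=[23, 26, 28]
  root=28; inorder splits into left=[23, 26], right=[]
  root=23; inorder splits into left=[], right=[26]
  root=26; inorder splits into left=[], right=[]
  root=1; inorder splits into left=[], right=[7]
  root=7; inorder splits into left=[], right=[]
Reconstructed level-order: [16, 1, 28, 7, 23, 26]


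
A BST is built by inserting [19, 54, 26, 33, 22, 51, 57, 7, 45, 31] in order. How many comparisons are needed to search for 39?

Search path for 39: 19 -> 54 -> 26 -> 33 -> 51 -> 45
Found: False
Comparisons: 6


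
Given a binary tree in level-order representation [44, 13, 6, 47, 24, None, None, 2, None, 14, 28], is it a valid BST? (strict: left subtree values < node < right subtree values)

Level-order array: [44, 13, 6, 47, 24, None, None, 2, None, 14, 28]
Validate using subtree bounds (lo, hi): at each node, require lo < value < hi,
then recurse left with hi=value and right with lo=value.
Preorder trace (stopping at first violation):
  at node 44 with bounds (-inf, +inf): OK
  at node 13 with bounds (-inf, 44): OK
  at node 47 with bounds (-inf, 13): VIOLATION
Node 47 violates its bound: not (-inf < 47 < 13).
Result: Not a valid BST


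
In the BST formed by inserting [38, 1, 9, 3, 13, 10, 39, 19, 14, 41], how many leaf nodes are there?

Tree built from: [38, 1, 9, 3, 13, 10, 39, 19, 14, 41]
Tree (level-order array): [38, 1, 39, None, 9, None, 41, 3, 13, None, None, None, None, 10, 19, None, None, 14]
Rule: A leaf has 0 children.
Per-node child counts:
  node 38: 2 child(ren)
  node 1: 1 child(ren)
  node 9: 2 child(ren)
  node 3: 0 child(ren)
  node 13: 2 child(ren)
  node 10: 0 child(ren)
  node 19: 1 child(ren)
  node 14: 0 child(ren)
  node 39: 1 child(ren)
  node 41: 0 child(ren)
Matching nodes: [3, 10, 14, 41]
Count of leaf nodes: 4


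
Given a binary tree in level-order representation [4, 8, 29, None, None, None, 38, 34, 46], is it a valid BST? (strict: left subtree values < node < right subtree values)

Level-order array: [4, 8, 29, None, None, None, 38, 34, 46]
Validate using subtree bounds (lo, hi): at each node, require lo < value < hi,
then recurse left with hi=value and right with lo=value.
Preorder trace (stopping at first violation):
  at node 4 with bounds (-inf, +inf): OK
  at node 8 with bounds (-inf, 4): VIOLATION
Node 8 violates its bound: not (-inf < 8 < 4).
Result: Not a valid BST


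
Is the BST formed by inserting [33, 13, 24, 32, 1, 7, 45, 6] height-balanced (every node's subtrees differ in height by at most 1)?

Tree (level-order array): [33, 13, 45, 1, 24, None, None, None, 7, None, 32, 6]
Definition: a tree is height-balanced if, at every node, |h(left) - h(right)| <= 1 (empty subtree has height -1).
Bottom-up per-node check:
  node 6: h_left=-1, h_right=-1, diff=0 [OK], height=0
  node 7: h_left=0, h_right=-1, diff=1 [OK], height=1
  node 1: h_left=-1, h_right=1, diff=2 [FAIL (|-1-1|=2 > 1)], height=2
  node 32: h_left=-1, h_right=-1, diff=0 [OK], height=0
  node 24: h_left=-1, h_right=0, diff=1 [OK], height=1
  node 13: h_left=2, h_right=1, diff=1 [OK], height=3
  node 45: h_left=-1, h_right=-1, diff=0 [OK], height=0
  node 33: h_left=3, h_right=0, diff=3 [FAIL (|3-0|=3 > 1)], height=4
Node 1 violates the condition: |-1 - 1| = 2 > 1.
Result: Not balanced


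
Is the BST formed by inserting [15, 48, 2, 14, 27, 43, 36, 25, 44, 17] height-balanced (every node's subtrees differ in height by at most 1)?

Tree (level-order array): [15, 2, 48, None, 14, 27, None, None, None, 25, 43, 17, None, 36, 44]
Definition: a tree is height-balanced if, at every node, |h(left) - h(right)| <= 1 (empty subtree has height -1).
Bottom-up per-node check:
  node 14: h_left=-1, h_right=-1, diff=0 [OK], height=0
  node 2: h_left=-1, h_right=0, diff=1 [OK], height=1
  node 17: h_left=-1, h_right=-1, diff=0 [OK], height=0
  node 25: h_left=0, h_right=-1, diff=1 [OK], height=1
  node 36: h_left=-1, h_right=-1, diff=0 [OK], height=0
  node 44: h_left=-1, h_right=-1, diff=0 [OK], height=0
  node 43: h_left=0, h_right=0, diff=0 [OK], height=1
  node 27: h_left=1, h_right=1, diff=0 [OK], height=2
  node 48: h_left=2, h_right=-1, diff=3 [FAIL (|2--1|=3 > 1)], height=3
  node 15: h_left=1, h_right=3, diff=2 [FAIL (|1-3|=2 > 1)], height=4
Node 48 violates the condition: |2 - -1| = 3 > 1.
Result: Not balanced


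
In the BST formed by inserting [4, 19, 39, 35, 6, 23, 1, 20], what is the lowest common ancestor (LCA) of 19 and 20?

Tree insertion order: [4, 19, 39, 35, 6, 23, 1, 20]
Tree (level-order array): [4, 1, 19, None, None, 6, 39, None, None, 35, None, 23, None, 20]
In a BST, the LCA of p=19, q=20 is the first node v on the
root-to-leaf path with p <= v <= q (go left if both < v, right if both > v).
Walk from root:
  at 4: both 19 and 20 > 4, go right
  at 19: 19 <= 19 <= 20, this is the LCA
LCA = 19


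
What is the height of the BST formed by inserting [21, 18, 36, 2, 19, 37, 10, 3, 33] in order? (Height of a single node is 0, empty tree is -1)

Insertion order: [21, 18, 36, 2, 19, 37, 10, 3, 33]
Tree (level-order array): [21, 18, 36, 2, 19, 33, 37, None, 10, None, None, None, None, None, None, 3]
Compute height bottom-up (empty subtree = -1):
  height(3) = 1 + max(-1, -1) = 0
  height(10) = 1 + max(0, -1) = 1
  height(2) = 1 + max(-1, 1) = 2
  height(19) = 1 + max(-1, -1) = 0
  height(18) = 1 + max(2, 0) = 3
  height(33) = 1 + max(-1, -1) = 0
  height(37) = 1 + max(-1, -1) = 0
  height(36) = 1 + max(0, 0) = 1
  height(21) = 1 + max(3, 1) = 4
Height = 4


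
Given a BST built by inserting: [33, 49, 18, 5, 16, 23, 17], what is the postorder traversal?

Tree insertion order: [33, 49, 18, 5, 16, 23, 17]
Tree (level-order array): [33, 18, 49, 5, 23, None, None, None, 16, None, None, None, 17]
Postorder traversal: [17, 16, 5, 23, 18, 49, 33]


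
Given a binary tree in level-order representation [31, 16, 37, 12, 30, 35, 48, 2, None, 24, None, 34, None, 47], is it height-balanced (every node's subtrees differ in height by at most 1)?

Tree (level-order array): [31, 16, 37, 12, 30, 35, 48, 2, None, 24, None, 34, None, 47]
Definition: a tree is height-balanced if, at every node, |h(left) - h(right)| <= 1 (empty subtree has height -1).
Bottom-up per-node check:
  node 2: h_left=-1, h_right=-1, diff=0 [OK], height=0
  node 12: h_left=0, h_right=-1, diff=1 [OK], height=1
  node 24: h_left=-1, h_right=-1, diff=0 [OK], height=0
  node 30: h_left=0, h_right=-1, diff=1 [OK], height=1
  node 16: h_left=1, h_right=1, diff=0 [OK], height=2
  node 34: h_left=-1, h_right=-1, diff=0 [OK], height=0
  node 35: h_left=0, h_right=-1, diff=1 [OK], height=1
  node 47: h_left=-1, h_right=-1, diff=0 [OK], height=0
  node 48: h_left=0, h_right=-1, diff=1 [OK], height=1
  node 37: h_left=1, h_right=1, diff=0 [OK], height=2
  node 31: h_left=2, h_right=2, diff=0 [OK], height=3
All nodes satisfy the balance condition.
Result: Balanced


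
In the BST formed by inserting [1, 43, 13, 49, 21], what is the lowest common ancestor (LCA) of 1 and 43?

Tree insertion order: [1, 43, 13, 49, 21]
Tree (level-order array): [1, None, 43, 13, 49, None, 21]
In a BST, the LCA of p=1, q=43 is the first node v on the
root-to-leaf path with p <= v <= q (go left if both < v, right if both > v).
Walk from root:
  at 1: 1 <= 1 <= 43, this is the LCA
LCA = 1


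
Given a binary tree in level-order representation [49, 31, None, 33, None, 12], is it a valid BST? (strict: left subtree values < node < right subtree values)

Level-order array: [49, 31, None, 33, None, 12]
Validate using subtree bounds (lo, hi): at each node, require lo < value < hi,
then recurse left with hi=value and right with lo=value.
Preorder trace (stopping at first violation):
  at node 49 with bounds (-inf, +inf): OK
  at node 31 with bounds (-inf, 49): OK
  at node 33 with bounds (-inf, 31): VIOLATION
Node 33 violates its bound: not (-inf < 33 < 31).
Result: Not a valid BST


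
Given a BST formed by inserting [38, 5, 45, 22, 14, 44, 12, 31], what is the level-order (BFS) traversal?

Tree insertion order: [38, 5, 45, 22, 14, 44, 12, 31]
Tree (level-order array): [38, 5, 45, None, 22, 44, None, 14, 31, None, None, 12]
BFS from the root, enqueuing left then right child of each popped node:
  queue [38] -> pop 38, enqueue [5, 45], visited so far: [38]
  queue [5, 45] -> pop 5, enqueue [22], visited so far: [38, 5]
  queue [45, 22] -> pop 45, enqueue [44], visited so far: [38, 5, 45]
  queue [22, 44] -> pop 22, enqueue [14, 31], visited so far: [38, 5, 45, 22]
  queue [44, 14, 31] -> pop 44, enqueue [none], visited so far: [38, 5, 45, 22, 44]
  queue [14, 31] -> pop 14, enqueue [12], visited so far: [38, 5, 45, 22, 44, 14]
  queue [31, 12] -> pop 31, enqueue [none], visited so far: [38, 5, 45, 22, 44, 14, 31]
  queue [12] -> pop 12, enqueue [none], visited so far: [38, 5, 45, 22, 44, 14, 31, 12]
Result: [38, 5, 45, 22, 44, 14, 31, 12]


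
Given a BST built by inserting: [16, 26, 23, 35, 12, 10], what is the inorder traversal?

Tree insertion order: [16, 26, 23, 35, 12, 10]
Tree (level-order array): [16, 12, 26, 10, None, 23, 35]
Inorder traversal: [10, 12, 16, 23, 26, 35]


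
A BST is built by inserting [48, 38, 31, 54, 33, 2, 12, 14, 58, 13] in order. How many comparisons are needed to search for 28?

Search path for 28: 48 -> 38 -> 31 -> 2 -> 12 -> 14
Found: False
Comparisons: 6


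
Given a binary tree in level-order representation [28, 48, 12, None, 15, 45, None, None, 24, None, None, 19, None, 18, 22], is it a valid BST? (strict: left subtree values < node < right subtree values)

Level-order array: [28, 48, 12, None, 15, 45, None, None, 24, None, None, 19, None, 18, 22]
Validate using subtree bounds (lo, hi): at each node, require lo < value < hi,
then recurse left with hi=value and right with lo=value.
Preorder trace (stopping at first violation):
  at node 28 with bounds (-inf, +inf): OK
  at node 48 with bounds (-inf, 28): VIOLATION
Node 48 violates its bound: not (-inf < 48 < 28).
Result: Not a valid BST


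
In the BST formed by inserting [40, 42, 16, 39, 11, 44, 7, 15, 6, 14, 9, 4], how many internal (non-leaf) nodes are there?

Tree built from: [40, 42, 16, 39, 11, 44, 7, 15, 6, 14, 9, 4]
Tree (level-order array): [40, 16, 42, 11, 39, None, 44, 7, 15, None, None, None, None, 6, 9, 14, None, 4]
Rule: An internal node has at least one child.
Per-node child counts:
  node 40: 2 child(ren)
  node 16: 2 child(ren)
  node 11: 2 child(ren)
  node 7: 2 child(ren)
  node 6: 1 child(ren)
  node 4: 0 child(ren)
  node 9: 0 child(ren)
  node 15: 1 child(ren)
  node 14: 0 child(ren)
  node 39: 0 child(ren)
  node 42: 1 child(ren)
  node 44: 0 child(ren)
Matching nodes: [40, 16, 11, 7, 6, 15, 42]
Count of internal (non-leaf) nodes: 7


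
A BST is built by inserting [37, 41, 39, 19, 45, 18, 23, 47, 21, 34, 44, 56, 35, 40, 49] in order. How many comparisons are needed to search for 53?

Search path for 53: 37 -> 41 -> 45 -> 47 -> 56 -> 49
Found: False
Comparisons: 6


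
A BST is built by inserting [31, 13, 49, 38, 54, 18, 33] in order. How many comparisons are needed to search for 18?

Search path for 18: 31 -> 13 -> 18
Found: True
Comparisons: 3


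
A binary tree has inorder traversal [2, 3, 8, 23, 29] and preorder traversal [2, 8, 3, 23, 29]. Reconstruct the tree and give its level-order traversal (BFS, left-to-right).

Inorder:  [2, 3, 8, 23, 29]
Preorder: [2, 8, 3, 23, 29]
Algorithm: preorder visits root first, so consume preorder in order;
for each root, split the current inorder slice at that value into
left-subtree inorder and right-subtree inorder, then recurse.
Recursive splits:
  root=2; inorder splits into left=[], right=[3, 8, 23, 29]
  root=8; inorder splits into left=[3], right=[23, 29]
  root=3; inorder splits into left=[], right=[]
  root=23; inorder splits into left=[], right=[29]
  root=29; inorder splits into left=[], right=[]
Reconstructed level-order: [2, 8, 3, 23, 29]


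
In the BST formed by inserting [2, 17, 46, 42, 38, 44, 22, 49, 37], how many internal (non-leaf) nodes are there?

Tree built from: [2, 17, 46, 42, 38, 44, 22, 49, 37]
Tree (level-order array): [2, None, 17, None, 46, 42, 49, 38, 44, None, None, 22, None, None, None, None, 37]
Rule: An internal node has at least one child.
Per-node child counts:
  node 2: 1 child(ren)
  node 17: 1 child(ren)
  node 46: 2 child(ren)
  node 42: 2 child(ren)
  node 38: 1 child(ren)
  node 22: 1 child(ren)
  node 37: 0 child(ren)
  node 44: 0 child(ren)
  node 49: 0 child(ren)
Matching nodes: [2, 17, 46, 42, 38, 22]
Count of internal (non-leaf) nodes: 6


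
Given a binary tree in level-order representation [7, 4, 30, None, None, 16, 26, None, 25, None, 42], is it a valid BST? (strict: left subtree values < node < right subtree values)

Level-order array: [7, 4, 30, None, None, 16, 26, None, 25, None, 42]
Validate using subtree bounds (lo, hi): at each node, require lo < value < hi,
then recurse left with hi=value and right with lo=value.
Preorder trace (stopping at first violation):
  at node 7 with bounds (-inf, +inf): OK
  at node 4 with bounds (-inf, 7): OK
  at node 30 with bounds (7, +inf): OK
  at node 16 with bounds (7, 30): OK
  at node 25 with bounds (16, 30): OK
  at node 26 with bounds (30, +inf): VIOLATION
Node 26 violates its bound: not (30 < 26 < +inf).
Result: Not a valid BST


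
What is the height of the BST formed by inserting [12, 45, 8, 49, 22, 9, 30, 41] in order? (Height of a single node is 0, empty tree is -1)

Insertion order: [12, 45, 8, 49, 22, 9, 30, 41]
Tree (level-order array): [12, 8, 45, None, 9, 22, 49, None, None, None, 30, None, None, None, 41]
Compute height bottom-up (empty subtree = -1):
  height(9) = 1 + max(-1, -1) = 0
  height(8) = 1 + max(-1, 0) = 1
  height(41) = 1 + max(-1, -1) = 0
  height(30) = 1 + max(-1, 0) = 1
  height(22) = 1 + max(-1, 1) = 2
  height(49) = 1 + max(-1, -1) = 0
  height(45) = 1 + max(2, 0) = 3
  height(12) = 1 + max(1, 3) = 4
Height = 4


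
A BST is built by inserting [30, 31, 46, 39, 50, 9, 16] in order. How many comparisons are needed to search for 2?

Search path for 2: 30 -> 9
Found: False
Comparisons: 2


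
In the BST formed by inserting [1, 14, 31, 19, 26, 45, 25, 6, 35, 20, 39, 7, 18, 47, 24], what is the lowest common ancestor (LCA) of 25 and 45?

Tree insertion order: [1, 14, 31, 19, 26, 45, 25, 6, 35, 20, 39, 7, 18, 47, 24]
Tree (level-order array): [1, None, 14, 6, 31, None, 7, 19, 45, None, None, 18, 26, 35, 47, None, None, 25, None, None, 39, None, None, 20, None, None, None, None, 24]
In a BST, the LCA of p=25, q=45 is the first node v on the
root-to-leaf path with p <= v <= q (go left if both < v, right if both > v).
Walk from root:
  at 1: both 25 and 45 > 1, go right
  at 14: both 25 and 45 > 14, go right
  at 31: 25 <= 31 <= 45, this is the LCA
LCA = 31


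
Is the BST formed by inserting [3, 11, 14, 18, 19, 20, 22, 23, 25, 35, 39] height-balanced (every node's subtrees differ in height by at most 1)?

Tree (level-order array): [3, None, 11, None, 14, None, 18, None, 19, None, 20, None, 22, None, 23, None, 25, None, 35, None, 39]
Definition: a tree is height-balanced if, at every node, |h(left) - h(right)| <= 1 (empty subtree has height -1).
Bottom-up per-node check:
  node 39: h_left=-1, h_right=-1, diff=0 [OK], height=0
  node 35: h_left=-1, h_right=0, diff=1 [OK], height=1
  node 25: h_left=-1, h_right=1, diff=2 [FAIL (|-1-1|=2 > 1)], height=2
  node 23: h_left=-1, h_right=2, diff=3 [FAIL (|-1-2|=3 > 1)], height=3
  node 22: h_left=-1, h_right=3, diff=4 [FAIL (|-1-3|=4 > 1)], height=4
  node 20: h_left=-1, h_right=4, diff=5 [FAIL (|-1-4|=5 > 1)], height=5
  node 19: h_left=-1, h_right=5, diff=6 [FAIL (|-1-5|=6 > 1)], height=6
  node 18: h_left=-1, h_right=6, diff=7 [FAIL (|-1-6|=7 > 1)], height=7
  node 14: h_left=-1, h_right=7, diff=8 [FAIL (|-1-7|=8 > 1)], height=8
  node 11: h_left=-1, h_right=8, diff=9 [FAIL (|-1-8|=9 > 1)], height=9
  node 3: h_left=-1, h_right=9, diff=10 [FAIL (|-1-9|=10 > 1)], height=10
Node 25 violates the condition: |-1 - 1| = 2 > 1.
Result: Not balanced


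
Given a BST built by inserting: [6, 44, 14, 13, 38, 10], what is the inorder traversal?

Tree insertion order: [6, 44, 14, 13, 38, 10]
Tree (level-order array): [6, None, 44, 14, None, 13, 38, 10]
Inorder traversal: [6, 10, 13, 14, 38, 44]


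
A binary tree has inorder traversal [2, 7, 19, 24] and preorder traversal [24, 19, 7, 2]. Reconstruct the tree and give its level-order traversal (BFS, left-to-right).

Inorder:  [2, 7, 19, 24]
Preorder: [24, 19, 7, 2]
Algorithm: preorder visits root first, so consume preorder in order;
for each root, split the current inorder slice at that value into
left-subtree inorder and right-subtree inorder, then recurse.
Recursive splits:
  root=24; inorder splits into left=[2, 7, 19], right=[]
  root=19; inorder splits into left=[2, 7], right=[]
  root=7; inorder splits into left=[2], right=[]
  root=2; inorder splits into left=[], right=[]
Reconstructed level-order: [24, 19, 7, 2]


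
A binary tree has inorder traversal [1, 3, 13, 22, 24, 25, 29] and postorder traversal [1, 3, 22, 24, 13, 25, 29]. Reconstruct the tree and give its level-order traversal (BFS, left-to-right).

Inorder:   [1, 3, 13, 22, 24, 25, 29]
Postorder: [1, 3, 22, 24, 13, 25, 29]
Algorithm: postorder visits root last, so walk postorder right-to-left;
each value is the root of the current inorder slice — split it at that
value, recurse on the right subtree first, then the left.
Recursive splits:
  root=29; inorder splits into left=[1, 3, 13, 22, 24, 25], right=[]
  root=25; inorder splits into left=[1, 3, 13, 22, 24], right=[]
  root=13; inorder splits into left=[1, 3], right=[22, 24]
  root=24; inorder splits into left=[22], right=[]
  root=22; inorder splits into left=[], right=[]
  root=3; inorder splits into left=[1], right=[]
  root=1; inorder splits into left=[], right=[]
Reconstructed level-order: [29, 25, 13, 3, 24, 1, 22]


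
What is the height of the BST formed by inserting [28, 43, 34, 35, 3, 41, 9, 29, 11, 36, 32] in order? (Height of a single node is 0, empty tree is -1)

Insertion order: [28, 43, 34, 35, 3, 41, 9, 29, 11, 36, 32]
Tree (level-order array): [28, 3, 43, None, 9, 34, None, None, 11, 29, 35, None, None, None, 32, None, 41, None, None, 36]
Compute height bottom-up (empty subtree = -1):
  height(11) = 1 + max(-1, -1) = 0
  height(9) = 1 + max(-1, 0) = 1
  height(3) = 1 + max(-1, 1) = 2
  height(32) = 1 + max(-1, -1) = 0
  height(29) = 1 + max(-1, 0) = 1
  height(36) = 1 + max(-1, -1) = 0
  height(41) = 1 + max(0, -1) = 1
  height(35) = 1 + max(-1, 1) = 2
  height(34) = 1 + max(1, 2) = 3
  height(43) = 1 + max(3, -1) = 4
  height(28) = 1 + max(2, 4) = 5
Height = 5


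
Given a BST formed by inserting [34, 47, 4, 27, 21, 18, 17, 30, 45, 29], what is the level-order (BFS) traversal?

Tree insertion order: [34, 47, 4, 27, 21, 18, 17, 30, 45, 29]
Tree (level-order array): [34, 4, 47, None, 27, 45, None, 21, 30, None, None, 18, None, 29, None, 17]
BFS from the root, enqueuing left then right child of each popped node:
  queue [34] -> pop 34, enqueue [4, 47], visited so far: [34]
  queue [4, 47] -> pop 4, enqueue [27], visited so far: [34, 4]
  queue [47, 27] -> pop 47, enqueue [45], visited so far: [34, 4, 47]
  queue [27, 45] -> pop 27, enqueue [21, 30], visited so far: [34, 4, 47, 27]
  queue [45, 21, 30] -> pop 45, enqueue [none], visited so far: [34, 4, 47, 27, 45]
  queue [21, 30] -> pop 21, enqueue [18], visited so far: [34, 4, 47, 27, 45, 21]
  queue [30, 18] -> pop 30, enqueue [29], visited so far: [34, 4, 47, 27, 45, 21, 30]
  queue [18, 29] -> pop 18, enqueue [17], visited so far: [34, 4, 47, 27, 45, 21, 30, 18]
  queue [29, 17] -> pop 29, enqueue [none], visited so far: [34, 4, 47, 27, 45, 21, 30, 18, 29]
  queue [17] -> pop 17, enqueue [none], visited so far: [34, 4, 47, 27, 45, 21, 30, 18, 29, 17]
Result: [34, 4, 47, 27, 45, 21, 30, 18, 29, 17]


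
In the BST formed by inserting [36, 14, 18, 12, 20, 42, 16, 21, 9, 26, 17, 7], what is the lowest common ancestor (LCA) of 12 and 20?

Tree insertion order: [36, 14, 18, 12, 20, 42, 16, 21, 9, 26, 17, 7]
Tree (level-order array): [36, 14, 42, 12, 18, None, None, 9, None, 16, 20, 7, None, None, 17, None, 21, None, None, None, None, None, 26]
In a BST, the LCA of p=12, q=20 is the first node v on the
root-to-leaf path with p <= v <= q (go left if both < v, right if both > v).
Walk from root:
  at 36: both 12 and 20 < 36, go left
  at 14: 12 <= 14 <= 20, this is the LCA
LCA = 14


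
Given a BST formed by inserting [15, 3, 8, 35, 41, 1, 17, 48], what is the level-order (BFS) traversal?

Tree insertion order: [15, 3, 8, 35, 41, 1, 17, 48]
Tree (level-order array): [15, 3, 35, 1, 8, 17, 41, None, None, None, None, None, None, None, 48]
BFS from the root, enqueuing left then right child of each popped node:
  queue [15] -> pop 15, enqueue [3, 35], visited so far: [15]
  queue [3, 35] -> pop 3, enqueue [1, 8], visited so far: [15, 3]
  queue [35, 1, 8] -> pop 35, enqueue [17, 41], visited so far: [15, 3, 35]
  queue [1, 8, 17, 41] -> pop 1, enqueue [none], visited so far: [15, 3, 35, 1]
  queue [8, 17, 41] -> pop 8, enqueue [none], visited so far: [15, 3, 35, 1, 8]
  queue [17, 41] -> pop 17, enqueue [none], visited so far: [15, 3, 35, 1, 8, 17]
  queue [41] -> pop 41, enqueue [48], visited so far: [15, 3, 35, 1, 8, 17, 41]
  queue [48] -> pop 48, enqueue [none], visited so far: [15, 3, 35, 1, 8, 17, 41, 48]
Result: [15, 3, 35, 1, 8, 17, 41, 48]


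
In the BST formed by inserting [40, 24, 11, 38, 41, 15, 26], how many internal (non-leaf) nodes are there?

Tree built from: [40, 24, 11, 38, 41, 15, 26]
Tree (level-order array): [40, 24, 41, 11, 38, None, None, None, 15, 26]
Rule: An internal node has at least one child.
Per-node child counts:
  node 40: 2 child(ren)
  node 24: 2 child(ren)
  node 11: 1 child(ren)
  node 15: 0 child(ren)
  node 38: 1 child(ren)
  node 26: 0 child(ren)
  node 41: 0 child(ren)
Matching nodes: [40, 24, 11, 38]
Count of internal (non-leaf) nodes: 4


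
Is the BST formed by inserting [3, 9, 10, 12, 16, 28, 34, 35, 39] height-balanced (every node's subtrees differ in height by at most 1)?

Tree (level-order array): [3, None, 9, None, 10, None, 12, None, 16, None, 28, None, 34, None, 35, None, 39]
Definition: a tree is height-balanced if, at every node, |h(left) - h(right)| <= 1 (empty subtree has height -1).
Bottom-up per-node check:
  node 39: h_left=-1, h_right=-1, diff=0 [OK], height=0
  node 35: h_left=-1, h_right=0, diff=1 [OK], height=1
  node 34: h_left=-1, h_right=1, diff=2 [FAIL (|-1-1|=2 > 1)], height=2
  node 28: h_left=-1, h_right=2, diff=3 [FAIL (|-1-2|=3 > 1)], height=3
  node 16: h_left=-1, h_right=3, diff=4 [FAIL (|-1-3|=4 > 1)], height=4
  node 12: h_left=-1, h_right=4, diff=5 [FAIL (|-1-4|=5 > 1)], height=5
  node 10: h_left=-1, h_right=5, diff=6 [FAIL (|-1-5|=6 > 1)], height=6
  node 9: h_left=-1, h_right=6, diff=7 [FAIL (|-1-6|=7 > 1)], height=7
  node 3: h_left=-1, h_right=7, diff=8 [FAIL (|-1-7|=8 > 1)], height=8
Node 34 violates the condition: |-1 - 1| = 2 > 1.
Result: Not balanced


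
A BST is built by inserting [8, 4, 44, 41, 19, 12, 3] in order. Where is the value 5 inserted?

Starting tree (level order): [8, 4, 44, 3, None, 41, None, None, None, 19, None, 12]
Insertion path: 8 -> 4
Result: insert 5 as right child of 4
Final tree (level order): [8, 4, 44, 3, 5, 41, None, None, None, None, None, 19, None, 12]


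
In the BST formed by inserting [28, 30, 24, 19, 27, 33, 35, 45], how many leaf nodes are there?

Tree built from: [28, 30, 24, 19, 27, 33, 35, 45]
Tree (level-order array): [28, 24, 30, 19, 27, None, 33, None, None, None, None, None, 35, None, 45]
Rule: A leaf has 0 children.
Per-node child counts:
  node 28: 2 child(ren)
  node 24: 2 child(ren)
  node 19: 0 child(ren)
  node 27: 0 child(ren)
  node 30: 1 child(ren)
  node 33: 1 child(ren)
  node 35: 1 child(ren)
  node 45: 0 child(ren)
Matching nodes: [19, 27, 45]
Count of leaf nodes: 3


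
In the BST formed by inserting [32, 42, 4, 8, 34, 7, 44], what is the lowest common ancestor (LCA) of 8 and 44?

Tree insertion order: [32, 42, 4, 8, 34, 7, 44]
Tree (level-order array): [32, 4, 42, None, 8, 34, 44, 7]
In a BST, the LCA of p=8, q=44 is the first node v on the
root-to-leaf path with p <= v <= q (go left if both < v, right if both > v).
Walk from root:
  at 32: 8 <= 32 <= 44, this is the LCA
LCA = 32


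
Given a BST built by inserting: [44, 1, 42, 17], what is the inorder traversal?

Tree insertion order: [44, 1, 42, 17]
Tree (level-order array): [44, 1, None, None, 42, 17]
Inorder traversal: [1, 17, 42, 44]


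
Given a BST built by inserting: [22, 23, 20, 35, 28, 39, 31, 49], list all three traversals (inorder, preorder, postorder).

Tree insertion order: [22, 23, 20, 35, 28, 39, 31, 49]
Tree (level-order array): [22, 20, 23, None, None, None, 35, 28, 39, None, 31, None, 49]
Inorder (L, root, R): [20, 22, 23, 28, 31, 35, 39, 49]
Preorder (root, L, R): [22, 20, 23, 35, 28, 31, 39, 49]
Postorder (L, R, root): [20, 31, 28, 49, 39, 35, 23, 22]


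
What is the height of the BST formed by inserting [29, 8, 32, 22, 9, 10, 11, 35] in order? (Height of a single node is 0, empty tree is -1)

Insertion order: [29, 8, 32, 22, 9, 10, 11, 35]
Tree (level-order array): [29, 8, 32, None, 22, None, 35, 9, None, None, None, None, 10, None, 11]
Compute height bottom-up (empty subtree = -1):
  height(11) = 1 + max(-1, -1) = 0
  height(10) = 1 + max(-1, 0) = 1
  height(9) = 1 + max(-1, 1) = 2
  height(22) = 1 + max(2, -1) = 3
  height(8) = 1 + max(-1, 3) = 4
  height(35) = 1 + max(-1, -1) = 0
  height(32) = 1 + max(-1, 0) = 1
  height(29) = 1 + max(4, 1) = 5
Height = 5
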